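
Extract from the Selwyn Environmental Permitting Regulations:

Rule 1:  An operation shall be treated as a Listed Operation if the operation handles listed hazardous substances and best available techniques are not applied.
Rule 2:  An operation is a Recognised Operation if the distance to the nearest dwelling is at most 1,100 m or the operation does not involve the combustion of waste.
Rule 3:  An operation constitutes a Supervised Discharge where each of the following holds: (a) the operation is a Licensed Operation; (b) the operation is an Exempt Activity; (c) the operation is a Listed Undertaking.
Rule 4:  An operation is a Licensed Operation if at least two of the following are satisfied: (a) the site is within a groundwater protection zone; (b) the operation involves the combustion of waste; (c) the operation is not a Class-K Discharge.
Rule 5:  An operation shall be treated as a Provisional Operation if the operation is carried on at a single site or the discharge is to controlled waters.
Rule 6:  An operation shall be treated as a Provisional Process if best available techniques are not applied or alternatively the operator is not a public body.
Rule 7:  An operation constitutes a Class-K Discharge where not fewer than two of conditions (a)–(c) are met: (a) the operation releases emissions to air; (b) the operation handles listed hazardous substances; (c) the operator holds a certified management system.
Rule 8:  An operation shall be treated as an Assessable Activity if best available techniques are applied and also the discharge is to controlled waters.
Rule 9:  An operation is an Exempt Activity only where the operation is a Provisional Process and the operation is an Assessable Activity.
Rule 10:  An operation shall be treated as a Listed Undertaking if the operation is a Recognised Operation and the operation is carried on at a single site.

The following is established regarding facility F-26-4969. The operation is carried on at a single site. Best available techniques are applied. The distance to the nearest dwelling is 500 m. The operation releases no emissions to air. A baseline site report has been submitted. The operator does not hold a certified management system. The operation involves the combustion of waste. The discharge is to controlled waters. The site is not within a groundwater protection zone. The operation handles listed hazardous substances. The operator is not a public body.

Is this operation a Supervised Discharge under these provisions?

rule 7 — Class-K Discharge: the operation releases emissions to air? no; the operation handles listed hazardous substances? yes; the operator holds a certified management system? no — 1 of 3 hold (need ≥2) → not satisfied.
rule 4 — Licensed Operation: the site is within a groundwater protection zone? no; the operation involves the combustion of waste? yes; not a Class-K Discharge (rule 7)? yes — 2 of 3 hold (need ≥2) → satisfied.
rule 6 — Provisional Process: [best available techniques are not applied? no] OR [the operator is not a public body? yes] → satisfied.
rule 8 — Assessable Activity: [best available techniques are applied? yes] AND [the discharge is to controlled waters? yes] → satisfied.
rule 9 — Exempt Activity: [Provisional Process (rule 6)? yes] AND [Assessable Activity (rule 8)? yes] → satisfied.
rule 2 — Recognised Operation: [distance to the nearest dwelling: 500 m ≤ 1,100 m? yes] OR [the operation does not involve the combustion of waste? no] → satisfied.
rule 10 — Listed Undertaking: [Recognised Operation (rule 2)? yes] AND [the operation is carried on at a single site? yes] → satisfied.
rule 3 — Supervised Discharge: [Licensed Operation (rule 4)? yes] AND [Exempt Activity (rule 9)? yes] AND [Listed Undertaking (rule 10)? yes] → satisfied.

Yes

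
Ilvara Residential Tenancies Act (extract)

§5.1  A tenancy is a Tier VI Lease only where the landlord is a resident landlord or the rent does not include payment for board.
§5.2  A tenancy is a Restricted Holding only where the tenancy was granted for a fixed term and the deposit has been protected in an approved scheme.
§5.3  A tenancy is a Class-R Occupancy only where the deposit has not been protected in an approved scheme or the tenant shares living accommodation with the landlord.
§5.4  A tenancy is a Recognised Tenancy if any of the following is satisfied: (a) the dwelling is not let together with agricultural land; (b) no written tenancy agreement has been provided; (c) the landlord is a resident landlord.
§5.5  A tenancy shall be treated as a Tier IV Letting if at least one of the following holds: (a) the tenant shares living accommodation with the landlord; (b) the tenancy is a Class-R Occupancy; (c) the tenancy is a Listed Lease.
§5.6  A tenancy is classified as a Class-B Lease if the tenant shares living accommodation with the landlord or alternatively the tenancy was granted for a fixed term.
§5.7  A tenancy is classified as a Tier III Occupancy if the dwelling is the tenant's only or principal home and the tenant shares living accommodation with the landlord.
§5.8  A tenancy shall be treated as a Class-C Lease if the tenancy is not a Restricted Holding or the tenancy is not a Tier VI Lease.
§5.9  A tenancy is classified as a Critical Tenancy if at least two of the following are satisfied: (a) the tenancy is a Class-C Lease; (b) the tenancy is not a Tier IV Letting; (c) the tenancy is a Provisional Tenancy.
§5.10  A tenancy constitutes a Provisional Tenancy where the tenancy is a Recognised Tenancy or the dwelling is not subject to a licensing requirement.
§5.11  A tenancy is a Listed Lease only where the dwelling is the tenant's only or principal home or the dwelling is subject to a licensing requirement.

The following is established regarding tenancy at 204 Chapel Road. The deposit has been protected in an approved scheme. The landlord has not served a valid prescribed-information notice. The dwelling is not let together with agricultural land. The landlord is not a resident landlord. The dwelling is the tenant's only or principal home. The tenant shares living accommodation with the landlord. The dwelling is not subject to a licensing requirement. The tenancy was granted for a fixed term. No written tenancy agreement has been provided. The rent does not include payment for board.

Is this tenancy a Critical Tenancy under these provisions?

No

§5.2 — Restricted Holding: [the tenancy was granted for a fixed term? yes] AND [the deposit has been protected in an approved scheme? yes] → satisfied.
§5.1 — Tier VI Lease: [the landlord is a resident landlord? no] OR [the rent does not include payment for board? yes] → satisfied.
§5.8 — Class-C Lease: [not a Restricted Holding (§5.2)? no] OR [not a Tier VI Lease (§5.1)? no] → not satisfied.
§5.3 — Class-R Occupancy: [the deposit has not been protected in an approved scheme? no] OR [the tenant shares living accommodation with the landlord? yes] → satisfied.
§5.11 — Listed Lease: [the dwelling is the tenant's only or principal home? yes] OR [the dwelling is subject to a licensing requirement? no] → satisfied.
§5.5 — Tier IV Letting: [the tenant shares living accommodation with the landlord? yes] OR [Class-R Occupancy (§5.3)? yes] OR [Listed Lease (§5.11)? yes] → satisfied.
§5.4 — Recognised Tenancy: [the dwelling is not let together with agricultural land? yes] OR [no written tenancy agreement has been provided? yes] OR [the landlord is a resident landlord? no] → satisfied.
§5.10 — Provisional Tenancy: [Recognised Tenancy (§5.4)? yes] OR [the dwelling is not subject to a licensing requirement? yes] → satisfied.
§5.9 — Critical Tenancy: Class-C Lease (§5.8)? no; not a Tier IV Letting (§5.5)? no; Provisional Tenancy (§5.10)? yes — 1 of 3 hold (need ≥2) → not satisfied.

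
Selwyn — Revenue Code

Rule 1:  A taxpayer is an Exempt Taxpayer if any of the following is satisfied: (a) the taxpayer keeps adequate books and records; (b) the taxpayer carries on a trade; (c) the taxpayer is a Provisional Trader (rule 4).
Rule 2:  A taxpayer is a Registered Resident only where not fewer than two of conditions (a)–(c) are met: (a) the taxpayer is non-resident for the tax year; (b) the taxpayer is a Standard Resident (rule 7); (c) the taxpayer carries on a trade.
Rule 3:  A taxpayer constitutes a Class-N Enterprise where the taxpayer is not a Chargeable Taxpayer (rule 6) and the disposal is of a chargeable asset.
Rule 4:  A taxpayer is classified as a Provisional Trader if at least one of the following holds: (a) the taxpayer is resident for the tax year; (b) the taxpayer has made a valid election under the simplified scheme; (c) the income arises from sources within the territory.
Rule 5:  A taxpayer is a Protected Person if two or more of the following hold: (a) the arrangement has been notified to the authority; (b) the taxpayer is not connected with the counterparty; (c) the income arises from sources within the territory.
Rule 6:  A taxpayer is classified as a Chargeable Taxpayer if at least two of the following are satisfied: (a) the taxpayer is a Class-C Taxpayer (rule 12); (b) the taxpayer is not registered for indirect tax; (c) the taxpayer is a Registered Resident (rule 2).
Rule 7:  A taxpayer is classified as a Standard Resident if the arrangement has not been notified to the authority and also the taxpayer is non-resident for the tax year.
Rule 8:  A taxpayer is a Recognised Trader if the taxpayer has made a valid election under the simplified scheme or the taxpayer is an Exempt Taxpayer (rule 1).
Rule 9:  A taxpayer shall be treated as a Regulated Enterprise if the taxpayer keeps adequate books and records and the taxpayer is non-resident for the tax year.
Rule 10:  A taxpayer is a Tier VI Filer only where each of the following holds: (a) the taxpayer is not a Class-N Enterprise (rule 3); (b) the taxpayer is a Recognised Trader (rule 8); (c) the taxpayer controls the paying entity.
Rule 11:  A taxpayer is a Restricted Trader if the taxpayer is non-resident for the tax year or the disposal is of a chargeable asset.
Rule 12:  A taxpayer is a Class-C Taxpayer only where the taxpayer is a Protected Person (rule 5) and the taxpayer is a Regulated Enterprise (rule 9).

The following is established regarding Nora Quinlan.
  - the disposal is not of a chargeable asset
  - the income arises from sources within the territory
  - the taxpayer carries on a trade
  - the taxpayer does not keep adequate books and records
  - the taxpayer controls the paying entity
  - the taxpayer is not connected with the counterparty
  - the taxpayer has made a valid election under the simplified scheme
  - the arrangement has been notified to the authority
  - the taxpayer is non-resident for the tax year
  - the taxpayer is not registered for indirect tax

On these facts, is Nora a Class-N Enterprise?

No

rule 5 — Protected Person: the arrangement has been notified to the authority? yes; the taxpayer is not connected with the counterparty? yes; the income arises from sources within the territory? yes — 3 of 3 hold (need ≥2) → satisfied.
rule 9 — Regulated Enterprise: [the taxpayer keeps adequate books and records? no] AND [the taxpayer is non-resident for the tax year? yes] → not satisfied.
rule 12 — Class-C Taxpayer: [Protected Person (rule 5)? yes] AND [Regulated Enterprise (rule 9)? no] → not satisfied.
rule 7 — Standard Resident: [the arrangement has not been notified to the authority? no] AND [the taxpayer is non-resident for the tax year? yes] → not satisfied.
rule 2 — Registered Resident: the taxpayer is non-resident for the tax year? yes; Standard Resident (rule 7)? no; the taxpayer carries on a trade? yes — 2 of 3 hold (need ≥2) → satisfied.
rule 6 — Chargeable Taxpayer: Class-C Taxpayer (rule 12)? no; the taxpayer is not registered for indirect tax? yes; Registered Resident (rule 2)? yes — 2 of 3 hold (need ≥2) → satisfied.
rule 3 — Class-N Enterprise: [not a Chargeable Taxpayer (rule 6)? no] AND [the disposal is of a chargeable asset? no] → not satisfied.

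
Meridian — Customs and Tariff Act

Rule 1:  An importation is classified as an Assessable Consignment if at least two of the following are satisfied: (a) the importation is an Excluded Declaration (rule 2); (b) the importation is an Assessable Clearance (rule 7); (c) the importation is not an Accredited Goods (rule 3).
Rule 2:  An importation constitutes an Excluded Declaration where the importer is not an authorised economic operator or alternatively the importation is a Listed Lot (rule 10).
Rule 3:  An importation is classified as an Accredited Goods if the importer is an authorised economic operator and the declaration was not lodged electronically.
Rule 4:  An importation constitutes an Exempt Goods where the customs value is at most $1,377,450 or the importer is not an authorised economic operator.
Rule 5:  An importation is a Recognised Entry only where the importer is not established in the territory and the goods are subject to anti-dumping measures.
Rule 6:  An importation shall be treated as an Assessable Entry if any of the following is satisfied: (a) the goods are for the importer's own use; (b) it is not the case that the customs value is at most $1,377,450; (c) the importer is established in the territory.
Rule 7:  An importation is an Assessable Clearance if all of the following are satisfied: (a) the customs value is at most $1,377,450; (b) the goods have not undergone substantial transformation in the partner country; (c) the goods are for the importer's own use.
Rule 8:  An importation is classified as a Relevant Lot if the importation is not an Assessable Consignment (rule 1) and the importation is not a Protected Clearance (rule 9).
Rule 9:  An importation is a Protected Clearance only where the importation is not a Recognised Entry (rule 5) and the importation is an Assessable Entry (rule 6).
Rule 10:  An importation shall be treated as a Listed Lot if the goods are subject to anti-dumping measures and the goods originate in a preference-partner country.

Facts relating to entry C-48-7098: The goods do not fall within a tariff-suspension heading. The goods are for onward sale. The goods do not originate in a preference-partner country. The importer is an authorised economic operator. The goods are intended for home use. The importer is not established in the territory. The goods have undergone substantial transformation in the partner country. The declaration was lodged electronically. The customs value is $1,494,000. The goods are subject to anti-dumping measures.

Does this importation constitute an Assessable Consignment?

rule 10 — Listed Lot: [the goods are subject to anti-dumping measures? yes] AND [the goods originate in a preference-partner country? no] → not satisfied.
rule 2 — Excluded Declaration: [the importer is not an authorised economic operator? no] OR [Listed Lot (rule 10)? no] → not satisfied.
rule 7 — Assessable Clearance: [customs value: $1,494,000 ≤ $1,377,450? no] AND [the goods have not undergone substantial transformation in the partner country? no] AND [the goods are for the importer's own use? no] → not satisfied.
rule 3 — Accredited Goods: [the importer is an authorised economic operator? yes] AND [the declaration was not lodged electronically? no] → not satisfied.
rule 1 — Assessable Consignment: Excluded Declaration (rule 2)? no; Assessable Clearance (rule 7)? no; not an Accredited Goods (rule 3)? yes — 1 of 3 hold (need ≥2) → not satisfied.

No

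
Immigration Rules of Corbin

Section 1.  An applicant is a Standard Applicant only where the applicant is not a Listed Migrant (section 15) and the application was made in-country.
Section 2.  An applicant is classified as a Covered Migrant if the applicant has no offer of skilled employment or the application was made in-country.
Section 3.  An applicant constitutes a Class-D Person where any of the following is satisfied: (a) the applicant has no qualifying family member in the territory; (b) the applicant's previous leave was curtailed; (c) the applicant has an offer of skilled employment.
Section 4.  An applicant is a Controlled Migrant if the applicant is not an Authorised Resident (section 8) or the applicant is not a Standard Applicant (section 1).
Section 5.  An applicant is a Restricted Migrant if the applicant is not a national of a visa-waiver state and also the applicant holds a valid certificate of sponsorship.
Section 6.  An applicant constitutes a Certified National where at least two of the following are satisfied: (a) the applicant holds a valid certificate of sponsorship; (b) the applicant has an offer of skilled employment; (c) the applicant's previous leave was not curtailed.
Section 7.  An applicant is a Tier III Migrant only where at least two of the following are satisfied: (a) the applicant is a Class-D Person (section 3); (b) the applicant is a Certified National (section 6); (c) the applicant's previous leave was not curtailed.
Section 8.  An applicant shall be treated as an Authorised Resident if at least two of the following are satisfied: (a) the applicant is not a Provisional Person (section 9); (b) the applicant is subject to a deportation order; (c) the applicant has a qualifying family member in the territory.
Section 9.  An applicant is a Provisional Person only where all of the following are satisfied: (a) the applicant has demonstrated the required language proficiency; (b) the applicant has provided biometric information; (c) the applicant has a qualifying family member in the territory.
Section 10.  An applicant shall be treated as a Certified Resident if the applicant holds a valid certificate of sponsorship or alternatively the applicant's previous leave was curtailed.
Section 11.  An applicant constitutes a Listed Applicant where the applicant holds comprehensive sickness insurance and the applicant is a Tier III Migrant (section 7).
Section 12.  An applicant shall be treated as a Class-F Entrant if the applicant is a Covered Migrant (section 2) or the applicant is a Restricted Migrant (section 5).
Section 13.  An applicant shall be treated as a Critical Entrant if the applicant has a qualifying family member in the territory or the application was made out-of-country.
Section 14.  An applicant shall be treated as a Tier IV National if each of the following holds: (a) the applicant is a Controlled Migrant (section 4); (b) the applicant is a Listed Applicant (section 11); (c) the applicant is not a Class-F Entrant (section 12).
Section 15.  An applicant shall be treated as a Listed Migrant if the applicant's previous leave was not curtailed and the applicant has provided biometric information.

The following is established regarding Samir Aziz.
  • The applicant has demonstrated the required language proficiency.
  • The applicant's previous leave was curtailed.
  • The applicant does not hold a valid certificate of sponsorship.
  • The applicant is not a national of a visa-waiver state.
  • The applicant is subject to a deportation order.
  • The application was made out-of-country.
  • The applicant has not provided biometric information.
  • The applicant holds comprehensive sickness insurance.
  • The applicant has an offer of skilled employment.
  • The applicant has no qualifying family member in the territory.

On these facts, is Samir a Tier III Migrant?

Under section 3: the applicant has no qualifying family member in the territory? yes; or the applicant's previous leave was curtailed? yes; or the applicant has an offer of skilled employment? yes. So the applicant is a Class-D Person.
Under section 6: the applicant holds a valid certificate of sponsorship? no; the applicant has an offer of skilled employment? yes; the applicant's previous leave was not curtailed? no — 1 of 3 hold (need ≥2) → not satisfied.
Under section 7: Class-D Person (section 3)? yes; Certified National (section 6)? no; the applicant's previous leave was not curtailed? no — 1 of 3 hold (need ≥2) → not satisfied.

No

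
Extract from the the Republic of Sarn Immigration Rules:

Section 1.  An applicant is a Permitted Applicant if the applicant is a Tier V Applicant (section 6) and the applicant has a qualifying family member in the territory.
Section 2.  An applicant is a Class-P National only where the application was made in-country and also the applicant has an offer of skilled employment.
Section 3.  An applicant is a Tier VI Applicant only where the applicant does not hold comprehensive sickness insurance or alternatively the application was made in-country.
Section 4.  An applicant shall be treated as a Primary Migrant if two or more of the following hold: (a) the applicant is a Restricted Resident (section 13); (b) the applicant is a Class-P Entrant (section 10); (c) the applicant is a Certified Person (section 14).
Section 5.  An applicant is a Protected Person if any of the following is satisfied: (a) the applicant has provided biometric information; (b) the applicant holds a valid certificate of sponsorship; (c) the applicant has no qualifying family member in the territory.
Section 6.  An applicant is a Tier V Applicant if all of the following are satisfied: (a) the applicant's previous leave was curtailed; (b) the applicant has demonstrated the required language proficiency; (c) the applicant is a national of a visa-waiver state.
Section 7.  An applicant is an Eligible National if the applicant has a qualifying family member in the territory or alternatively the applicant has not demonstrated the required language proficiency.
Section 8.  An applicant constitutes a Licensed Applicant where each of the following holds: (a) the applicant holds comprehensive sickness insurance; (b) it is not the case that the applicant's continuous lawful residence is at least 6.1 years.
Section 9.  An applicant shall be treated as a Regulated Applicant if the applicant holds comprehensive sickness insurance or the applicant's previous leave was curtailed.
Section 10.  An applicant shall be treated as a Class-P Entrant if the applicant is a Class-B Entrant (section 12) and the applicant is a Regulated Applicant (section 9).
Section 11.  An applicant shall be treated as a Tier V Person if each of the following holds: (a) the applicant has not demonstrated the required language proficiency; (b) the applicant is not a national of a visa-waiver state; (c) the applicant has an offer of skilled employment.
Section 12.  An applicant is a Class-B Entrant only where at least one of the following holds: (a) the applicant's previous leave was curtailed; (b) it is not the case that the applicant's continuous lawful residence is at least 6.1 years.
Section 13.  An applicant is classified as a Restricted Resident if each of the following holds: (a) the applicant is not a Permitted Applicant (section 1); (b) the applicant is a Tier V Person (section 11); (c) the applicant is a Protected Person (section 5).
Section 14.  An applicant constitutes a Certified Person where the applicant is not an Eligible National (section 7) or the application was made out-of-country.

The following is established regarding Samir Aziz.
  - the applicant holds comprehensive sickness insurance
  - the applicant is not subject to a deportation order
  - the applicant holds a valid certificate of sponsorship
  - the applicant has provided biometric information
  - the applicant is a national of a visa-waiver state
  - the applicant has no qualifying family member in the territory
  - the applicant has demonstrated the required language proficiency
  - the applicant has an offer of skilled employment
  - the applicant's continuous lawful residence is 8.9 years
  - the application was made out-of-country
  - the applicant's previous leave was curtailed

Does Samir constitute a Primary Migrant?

Yes

Under section 6: the applicant's previous leave was curtailed? yes; and the applicant has demonstrated the required language proficiency? yes; and the applicant is a national of a visa-waiver state? yes. So the applicant is a Tier V Applicant.
Under section 1: Tier V Applicant (section 6)? yes; and the applicant has a qualifying family member in the territory? no. So the applicant is not a Permitted Applicant.
Under section 11: the applicant has not demonstrated the required language proficiency? no; and the applicant is not a national of a visa-waiver state? no; and the applicant has an offer of skilled employment? yes. So the applicant is not a Tier V Person.
Under section 5: the applicant has provided biometric information? yes; or the applicant holds a valid certificate of sponsorship? yes; or the applicant has no qualifying family member in the territory? yes. So the applicant is a Protected Person.
Under section 13: not a Permitted Applicant (section 1)? yes; and Tier V Person (section 11)? no; and Protected Person (section 5)? yes. So the applicant is not a Restricted Resident.
Under section 12: the applicant's previous leave was curtailed? yes; or applicant's continuous lawful residence: 8.9 years ≥ 6.1 years? yes, so negated condition no. So the applicant is a Class-B Entrant.
Under section 9: the applicant holds comprehensive sickness insurance? yes; or the applicant's previous leave was curtailed? yes. So the applicant is a Regulated Applicant.
Under section 10: Class-B Entrant (section 12)? yes; and Regulated Applicant (section 9)? yes. So the applicant is a Class-P Entrant.
Under section 7: the applicant has a qualifying family member in the territory? no; or the applicant has not demonstrated the required language proficiency? no. So the applicant is not an Eligible National.
Under section 14: not an Eligible National (section 7)? yes; or the application was made out-of-country? yes. So the applicant is a Certified Person.
Under section 4: Restricted Resident (section 13)? no; Class-P Entrant (section 10)? yes; Certified Person (section 14)? yes — 2 of 3 hold (need ≥2) → satisfied.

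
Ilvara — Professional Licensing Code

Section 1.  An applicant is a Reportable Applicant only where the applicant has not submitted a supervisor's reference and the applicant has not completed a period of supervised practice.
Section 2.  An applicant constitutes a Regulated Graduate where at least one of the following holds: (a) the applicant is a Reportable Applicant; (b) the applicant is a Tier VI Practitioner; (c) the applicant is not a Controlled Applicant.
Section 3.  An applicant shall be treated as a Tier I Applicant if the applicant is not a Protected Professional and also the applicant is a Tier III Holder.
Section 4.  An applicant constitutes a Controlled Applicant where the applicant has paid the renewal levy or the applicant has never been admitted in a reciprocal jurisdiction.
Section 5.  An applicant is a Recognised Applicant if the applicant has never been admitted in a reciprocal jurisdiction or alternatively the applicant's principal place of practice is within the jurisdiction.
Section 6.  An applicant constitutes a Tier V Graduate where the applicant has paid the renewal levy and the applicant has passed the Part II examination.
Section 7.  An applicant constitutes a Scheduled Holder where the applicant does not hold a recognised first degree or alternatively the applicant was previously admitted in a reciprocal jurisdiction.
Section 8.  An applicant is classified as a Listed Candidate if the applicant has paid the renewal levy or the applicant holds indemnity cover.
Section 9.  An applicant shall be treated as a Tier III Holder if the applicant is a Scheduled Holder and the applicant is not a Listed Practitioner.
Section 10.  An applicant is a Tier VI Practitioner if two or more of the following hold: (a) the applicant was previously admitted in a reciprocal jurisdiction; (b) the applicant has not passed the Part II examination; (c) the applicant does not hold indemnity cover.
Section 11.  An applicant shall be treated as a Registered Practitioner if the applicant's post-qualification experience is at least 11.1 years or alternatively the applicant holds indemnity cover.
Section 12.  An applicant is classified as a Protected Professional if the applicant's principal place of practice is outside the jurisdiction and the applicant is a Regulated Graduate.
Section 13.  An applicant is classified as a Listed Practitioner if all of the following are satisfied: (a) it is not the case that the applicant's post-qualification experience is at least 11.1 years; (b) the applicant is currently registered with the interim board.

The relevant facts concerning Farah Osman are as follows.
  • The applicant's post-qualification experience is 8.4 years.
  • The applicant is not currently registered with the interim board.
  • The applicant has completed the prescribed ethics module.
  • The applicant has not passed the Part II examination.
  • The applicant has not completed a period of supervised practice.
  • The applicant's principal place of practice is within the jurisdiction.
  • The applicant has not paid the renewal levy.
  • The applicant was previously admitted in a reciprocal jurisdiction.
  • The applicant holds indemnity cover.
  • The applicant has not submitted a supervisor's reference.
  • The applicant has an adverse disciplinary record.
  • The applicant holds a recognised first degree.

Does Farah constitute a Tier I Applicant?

Yes

section 1 — Reportable Applicant: [the applicant has not submitted a supervisor's reference? yes] AND [the applicant has not completed a period of supervised practice? yes] → satisfied.
section 10 — Tier VI Practitioner: the applicant was previously admitted in a reciprocal jurisdiction? yes; the applicant has not passed the Part II examination? yes; the applicant does not hold indemnity cover? no — 2 of 3 hold (need ≥2) → satisfied.
section 4 — Controlled Applicant: [the applicant has paid the renewal levy? no] OR [the applicant has never been admitted in a reciprocal jurisdiction? no] → not satisfied.
section 2 — Regulated Graduate: [Reportable Applicant (section 1)? yes] OR [Tier VI Practitioner (section 10)? yes] OR [not a Controlled Applicant (section 4)? yes] → satisfied.
section 12 — Protected Professional: [the applicant's principal place of practice is outside the jurisdiction? no] AND [Regulated Graduate (section 2)? yes] → not satisfied.
section 7 — Scheduled Holder: [the applicant does not hold a recognised first degree? no] OR [the applicant was previously admitted in a reciprocal jurisdiction? yes] → satisfied.
section 13 — Listed Practitioner: [applicant's post-qualification experience: 8.4 years ≥ 11.1 years? no, so negated condition yes] AND [the applicant is currently registered with the interim board? no] → not satisfied.
section 9 — Tier III Holder: [Scheduled Holder (section 7)? yes] AND [not a Listed Practitioner (section 13)? yes] → satisfied.
section 3 — Tier I Applicant: [not a Protected Professional (section 12)? yes] AND [Tier III Holder (section 9)? yes] → satisfied.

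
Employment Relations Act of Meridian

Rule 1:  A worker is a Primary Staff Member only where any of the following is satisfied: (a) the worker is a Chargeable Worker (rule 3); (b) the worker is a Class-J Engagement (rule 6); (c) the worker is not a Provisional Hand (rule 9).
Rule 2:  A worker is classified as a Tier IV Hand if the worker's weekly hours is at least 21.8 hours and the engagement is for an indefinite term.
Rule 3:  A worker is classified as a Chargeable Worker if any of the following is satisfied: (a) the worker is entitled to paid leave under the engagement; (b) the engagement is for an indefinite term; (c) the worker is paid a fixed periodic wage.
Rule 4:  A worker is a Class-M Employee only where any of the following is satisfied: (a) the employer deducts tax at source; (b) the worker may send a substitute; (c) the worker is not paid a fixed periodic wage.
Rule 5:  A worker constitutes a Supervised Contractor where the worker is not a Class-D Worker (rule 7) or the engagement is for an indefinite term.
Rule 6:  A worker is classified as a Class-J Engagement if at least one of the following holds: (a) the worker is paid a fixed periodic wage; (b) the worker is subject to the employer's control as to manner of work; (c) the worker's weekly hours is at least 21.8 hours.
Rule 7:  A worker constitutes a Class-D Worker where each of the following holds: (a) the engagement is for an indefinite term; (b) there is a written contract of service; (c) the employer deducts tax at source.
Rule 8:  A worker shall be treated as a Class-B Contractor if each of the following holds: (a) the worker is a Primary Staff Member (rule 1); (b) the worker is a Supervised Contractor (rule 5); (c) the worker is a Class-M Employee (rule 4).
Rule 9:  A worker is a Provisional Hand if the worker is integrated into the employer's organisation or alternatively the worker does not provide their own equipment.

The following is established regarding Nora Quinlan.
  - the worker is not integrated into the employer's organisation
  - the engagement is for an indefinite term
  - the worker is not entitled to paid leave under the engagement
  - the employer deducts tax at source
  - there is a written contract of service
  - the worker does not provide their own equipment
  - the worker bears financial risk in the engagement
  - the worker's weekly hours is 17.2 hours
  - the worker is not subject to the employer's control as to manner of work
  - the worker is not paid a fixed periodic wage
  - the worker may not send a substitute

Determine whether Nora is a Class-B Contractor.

rule 3 — Chargeable Worker: [the worker is entitled to paid leave under the engagement? no] OR [the engagement is for an indefinite term? yes] OR [the worker is paid a fixed periodic wage? no] → satisfied.
rule 6 — Class-J Engagement: [the worker is paid a fixed periodic wage? no] OR [the worker is subject to the employer's control as to manner of work? no] OR [worker's weekly hours: 17.2 hours ≥ 21.8 hours? no] → not satisfied.
rule 9 — Provisional Hand: [the worker is integrated into the employer's organisation? no] OR [the worker does not provide their own equipment? yes] → satisfied.
rule 1 — Primary Staff Member: [Chargeable Worker (rule 3)? yes] OR [Class-J Engagement (rule 6)? no] OR [not a Provisional Hand (rule 9)? no] → satisfied.
rule 7 — Class-D Worker: [the engagement is for an indefinite term? yes] AND [there is a written contract of service? yes] AND [the employer deducts tax at source? yes] → satisfied.
rule 5 — Supervised Contractor: [not a Class-D Worker (rule 7)? no] OR [the engagement is for an indefinite term? yes] → satisfied.
rule 4 — Class-M Employee: [the employer deducts tax at source? yes] OR [the worker may send a substitute? no] OR [the worker is not paid a fixed periodic wage? yes] → satisfied.
rule 8 — Class-B Contractor: [Primary Staff Member (rule 1)? yes] AND [Supervised Contractor (rule 5)? yes] AND [Class-M Employee (rule 4)? yes] → satisfied.

Yes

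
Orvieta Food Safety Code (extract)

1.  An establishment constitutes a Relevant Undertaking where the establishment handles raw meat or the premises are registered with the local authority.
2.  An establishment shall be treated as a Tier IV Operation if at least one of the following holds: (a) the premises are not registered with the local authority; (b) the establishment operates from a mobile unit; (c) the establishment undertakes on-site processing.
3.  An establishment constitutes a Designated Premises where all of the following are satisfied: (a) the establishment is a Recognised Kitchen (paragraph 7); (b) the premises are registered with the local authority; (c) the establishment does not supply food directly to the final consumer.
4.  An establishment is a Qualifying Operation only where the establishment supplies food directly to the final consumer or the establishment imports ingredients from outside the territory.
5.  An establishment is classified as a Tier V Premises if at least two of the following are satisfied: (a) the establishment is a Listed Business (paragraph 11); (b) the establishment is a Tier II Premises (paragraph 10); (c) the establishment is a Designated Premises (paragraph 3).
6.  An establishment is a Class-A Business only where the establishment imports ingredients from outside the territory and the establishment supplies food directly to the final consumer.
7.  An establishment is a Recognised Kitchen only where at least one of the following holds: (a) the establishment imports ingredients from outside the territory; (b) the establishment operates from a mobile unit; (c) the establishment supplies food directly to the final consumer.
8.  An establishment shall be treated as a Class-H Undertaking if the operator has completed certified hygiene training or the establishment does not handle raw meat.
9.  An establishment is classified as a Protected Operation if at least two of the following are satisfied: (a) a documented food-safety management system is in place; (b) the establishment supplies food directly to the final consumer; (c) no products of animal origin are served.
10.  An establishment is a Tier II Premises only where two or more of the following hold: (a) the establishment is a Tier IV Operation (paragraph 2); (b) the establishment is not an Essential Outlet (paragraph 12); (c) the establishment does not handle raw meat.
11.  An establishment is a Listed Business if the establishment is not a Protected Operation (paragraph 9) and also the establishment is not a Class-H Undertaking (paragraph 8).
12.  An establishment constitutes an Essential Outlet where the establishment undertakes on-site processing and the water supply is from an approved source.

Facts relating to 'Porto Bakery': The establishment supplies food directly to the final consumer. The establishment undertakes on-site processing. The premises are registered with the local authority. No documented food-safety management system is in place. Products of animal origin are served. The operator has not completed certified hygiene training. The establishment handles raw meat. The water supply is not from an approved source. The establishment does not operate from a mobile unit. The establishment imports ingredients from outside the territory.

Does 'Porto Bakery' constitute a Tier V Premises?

Under paragraph 9: a documented food-safety management system is in place? no; the establishment supplies food directly to the final consumer? yes; no products of animal origin are served? no — 1 of 3 hold (need ≥2) → not satisfied.
Under paragraph 8: the operator has completed certified hygiene training? no; or the establishment does not handle raw meat? no. So the establishment is not a Class-H Undertaking.
Under paragraph 11: not a Protected Operation (paragraph 9)? yes; and not a Class-H Undertaking (paragraph 8)? yes. So the establishment is a Listed Business.
Under paragraph 2: the premises are not registered with the local authority? no; or the establishment operates from a mobile unit? no; or the establishment undertakes on-site processing? yes. So the establishment is a Tier IV Operation.
Under paragraph 12: the establishment undertakes on-site processing? yes; and the water supply is from an approved source? no. So the establishment is not an Essential Outlet.
Under paragraph 10: Tier IV Operation (paragraph 2)? yes; not an Essential Outlet (paragraph 12)? yes; the establishment does not handle raw meat? no — 2 of 3 hold (need ≥2) → satisfied.
Under paragraph 7: the establishment imports ingredients from outside the territory? yes; or the establishment operates from a mobile unit? no; or the establishment supplies food directly to the final consumer? yes. So the establishment is a Recognised Kitchen.
Under paragraph 3: Recognised Kitchen (paragraph 7)? yes; and the premises are registered with the local authority? yes; and the establishment does not supply food directly to the final consumer? no. So the establishment is not a Designated Premises.
Under paragraph 5: Listed Business (paragraph 11)? yes; Tier II Premises (paragraph 10)? yes; Designated Premises (paragraph 3)? no — 2 of 3 hold (need ≥2) → satisfied.

Yes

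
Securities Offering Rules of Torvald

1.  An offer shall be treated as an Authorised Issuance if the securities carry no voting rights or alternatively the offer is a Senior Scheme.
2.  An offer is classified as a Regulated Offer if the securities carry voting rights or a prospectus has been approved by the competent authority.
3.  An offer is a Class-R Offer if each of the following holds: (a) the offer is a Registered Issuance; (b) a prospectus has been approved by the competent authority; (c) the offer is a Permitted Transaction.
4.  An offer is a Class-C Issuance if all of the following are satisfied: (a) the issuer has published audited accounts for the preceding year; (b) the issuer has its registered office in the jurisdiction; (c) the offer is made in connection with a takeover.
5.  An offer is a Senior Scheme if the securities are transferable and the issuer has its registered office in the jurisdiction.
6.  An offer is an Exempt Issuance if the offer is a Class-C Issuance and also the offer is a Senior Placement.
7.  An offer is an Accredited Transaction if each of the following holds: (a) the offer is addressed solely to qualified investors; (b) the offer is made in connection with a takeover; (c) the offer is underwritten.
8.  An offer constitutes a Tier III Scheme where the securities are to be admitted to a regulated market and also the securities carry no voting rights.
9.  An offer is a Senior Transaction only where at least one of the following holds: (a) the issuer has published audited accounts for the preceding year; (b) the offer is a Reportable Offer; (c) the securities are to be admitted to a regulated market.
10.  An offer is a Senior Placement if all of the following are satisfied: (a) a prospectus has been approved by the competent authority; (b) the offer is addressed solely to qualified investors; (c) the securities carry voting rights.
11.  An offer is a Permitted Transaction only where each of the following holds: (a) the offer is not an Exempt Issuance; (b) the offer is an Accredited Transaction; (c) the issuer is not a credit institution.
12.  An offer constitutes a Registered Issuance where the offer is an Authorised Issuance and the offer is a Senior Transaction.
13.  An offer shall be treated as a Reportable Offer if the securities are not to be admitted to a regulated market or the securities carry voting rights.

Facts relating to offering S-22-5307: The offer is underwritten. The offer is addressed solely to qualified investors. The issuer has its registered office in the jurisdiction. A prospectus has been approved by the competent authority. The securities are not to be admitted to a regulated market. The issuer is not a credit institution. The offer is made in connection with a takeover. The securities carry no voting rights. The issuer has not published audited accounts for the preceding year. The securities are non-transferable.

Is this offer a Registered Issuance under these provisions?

paragraph 5 — Senior Scheme: [the securities are transferable? no] AND [the issuer has its registered office in the jurisdiction? yes] → not satisfied.
paragraph 1 — Authorised Issuance: [the securities carry no voting rights? yes] OR [Senior Scheme (paragraph 5)? no] → satisfied.
paragraph 13 — Reportable Offer: [the securities are not to be admitted to a regulated market? yes] OR [the securities carry voting rights? no] → satisfied.
paragraph 9 — Senior Transaction: [the issuer has published audited accounts for the preceding year? no] OR [Reportable Offer (paragraph 13)? yes] OR [the securities are to be admitted to a regulated market? no] → satisfied.
paragraph 12 — Registered Issuance: [Authorised Issuance (paragraph 1)? yes] AND [Senior Transaction (paragraph 9)? yes] → satisfied.

Yes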